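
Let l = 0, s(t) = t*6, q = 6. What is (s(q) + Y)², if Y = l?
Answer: 1296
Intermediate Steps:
s(t) = 6*t
Y = 0
(s(q) + Y)² = (6*6 + 0)² = (36 + 0)² = 36² = 1296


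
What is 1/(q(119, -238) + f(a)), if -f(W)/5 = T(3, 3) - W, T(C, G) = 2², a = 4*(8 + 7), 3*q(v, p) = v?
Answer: 3/959 ≈ 0.0031283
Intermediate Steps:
q(v, p) = v/3
a = 60 (a = 4*15 = 60)
T(C, G) = 4
f(W) = -20 + 5*W (f(W) = -5*(4 - W) = -20 + 5*W)
1/(q(119, -238) + f(a)) = 1/((⅓)*119 + (-20 + 5*60)) = 1/(119/3 + (-20 + 300)) = 1/(119/3 + 280) = 1/(959/3) = 3/959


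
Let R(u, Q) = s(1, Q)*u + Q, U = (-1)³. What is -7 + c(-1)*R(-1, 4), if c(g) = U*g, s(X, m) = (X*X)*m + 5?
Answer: -12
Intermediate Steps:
s(X, m) = 5 + m*X² (s(X, m) = X²*m + 5 = m*X² + 5 = 5 + m*X²)
U = -1
R(u, Q) = Q + u*(5 + Q) (R(u, Q) = (5 + Q*1²)*u + Q = (5 + Q*1)*u + Q = (5 + Q)*u + Q = u*(5 + Q) + Q = Q + u*(5 + Q))
c(g) = -g
-7 + c(-1)*R(-1, 4) = -7 + (-1*(-1))*(4 - (5 + 4)) = -7 + 1*(4 - 1*9) = -7 + 1*(4 - 9) = -7 + 1*(-5) = -7 - 5 = -12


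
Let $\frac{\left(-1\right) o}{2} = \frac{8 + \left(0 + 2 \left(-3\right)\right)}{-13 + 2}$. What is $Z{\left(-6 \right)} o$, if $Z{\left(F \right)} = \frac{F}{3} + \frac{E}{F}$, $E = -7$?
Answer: $- \frac{10}{33} \approx -0.30303$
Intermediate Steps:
$o = \frac{4}{11}$ ($o = - 2 \frac{8 + \left(0 + 2 \left(-3\right)\right)}{-13 + 2} = - 2 \frac{8 + \left(0 - 6\right)}{-11} = - 2 \left(8 - 6\right) \left(- \frac{1}{11}\right) = - 2 \cdot 2 \left(- \frac{1}{11}\right) = \left(-2\right) \left(- \frac{2}{11}\right) = \frac{4}{11} \approx 0.36364$)
$Z{\left(F \right)} = - \frac{7}{F} + \frac{F}{3}$ ($Z{\left(F \right)} = \frac{F}{3} - \frac{7}{F} = - \frac{7}{F} + \frac{F}{3}$)
$Z{\left(-6 \right)} o = \left(- \frac{7}{-6} + \frac{1}{3} \left(-6\right)\right) \frac{4}{11} = \left(\left(-7\right) \left(- \frac{1}{6}\right) - 2\right) \frac{4}{11} = \left(\frac{7}{6} - 2\right) \frac{4}{11} = \left(- \frac{5}{6}\right) \frac{4}{11} = - \frac{10}{33}$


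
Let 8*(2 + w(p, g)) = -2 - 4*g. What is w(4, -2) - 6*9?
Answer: -221/4 ≈ -55.250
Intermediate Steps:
w(p, g) = -9/4 - g/2 (w(p, g) = -2 + (-2 - 4*g)/8 = -2 + (-¼ - g/2) = -9/4 - g/2)
w(4, -2) - 6*9 = (-9/4 - ½*(-2)) - 6*9 = (-9/4 + 1) - 54 = -5/4 - 54 = -221/4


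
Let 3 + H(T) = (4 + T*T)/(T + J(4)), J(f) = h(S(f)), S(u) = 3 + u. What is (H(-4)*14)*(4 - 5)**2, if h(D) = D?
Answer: 154/3 ≈ 51.333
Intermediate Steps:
J(f) = 3 + f
H(T) = -3 + (4 + T**2)/(7 + T) (H(T) = -3 + (4 + T*T)/(T + (3 + 4)) = -3 + (4 + T**2)/(T + 7) = -3 + (4 + T**2)/(7 + T))
(H(-4)*14)*(4 - 5)**2 = (((-17 + (-4)**2 - 3*(-4))/(7 - 4))*14)*(4 - 5)**2 = (((-17 + 16 + 12)/3)*14)*(-1)**2 = (((1/3)*11)*14)*1 = ((11/3)*14)*1 = (154/3)*1 = 154/3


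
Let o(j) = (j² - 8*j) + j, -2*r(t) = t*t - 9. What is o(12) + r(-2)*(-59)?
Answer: -175/2 ≈ -87.500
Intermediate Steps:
r(t) = 9/2 - t²/2 (r(t) = -(t*t - 9)/2 = -(t² - 9)/2 = -(-9 + t²)/2 = 9/2 - t²/2)
o(j) = j² - 7*j
o(12) + r(-2)*(-59) = 12*(-7 + 12) + (9/2 - ½*(-2)²)*(-59) = 12*5 + (9/2 - ½*4)*(-59) = 60 + (9/2 - 2)*(-59) = 60 + (5/2)*(-59) = 60 - 295/2 = -175/2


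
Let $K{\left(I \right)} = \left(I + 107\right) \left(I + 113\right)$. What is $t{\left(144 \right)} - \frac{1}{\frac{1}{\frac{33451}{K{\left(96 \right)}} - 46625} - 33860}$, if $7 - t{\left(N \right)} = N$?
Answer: $- \frac{834196891549705}{6089029718097} \approx -137.0$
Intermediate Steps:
$K{\left(I \right)} = \left(107 + I\right) \left(113 + I\right)$
$t{\left(N \right)} = 7 - N$
$t{\left(144 \right)} - \frac{1}{\frac{1}{\frac{33451}{K{\left(96 \right)}} - 46625} - 33860} = \left(7 - 144\right) - \frac{1}{\frac{1}{\frac{33451}{12091 + 96^{2} + 220 \cdot 96} - 46625} - 33860} = \left(7 - 144\right) - \frac{1}{\frac{1}{\frac{33451}{12091 + 9216 + 21120} - 46625} - 33860} = -137 - \frac{1}{\frac{1}{\frac{33451}{42427} - 46625} - 33860} = -137 - \frac{1}{\frac{1}{33451 \cdot \frac{1}{42427} - 46625} - 33860} = -137 - \frac{1}{\frac{1}{\frac{3041}{3857} - 46625} - 33860} = -137 - \frac{1}{\frac{1}{- \frac{179829584}{3857}} - 33860} = -137 - \frac{1}{- \frac{3857}{179829584} - 33860} = -137 - \frac{1}{- \frac{6089029718097}{179829584}} = -137 - - \frac{179829584}{6089029718097} = -137 + \frac{179829584}{6089029718097} = - \frac{834196891549705}{6089029718097}$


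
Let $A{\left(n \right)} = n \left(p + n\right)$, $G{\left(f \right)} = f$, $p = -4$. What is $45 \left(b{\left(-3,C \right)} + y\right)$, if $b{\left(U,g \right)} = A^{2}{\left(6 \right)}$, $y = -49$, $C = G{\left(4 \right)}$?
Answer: $4275$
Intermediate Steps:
$A{\left(n \right)} = n \left(-4 + n\right)$
$C = 4$
$b{\left(U,g \right)} = 144$ ($b{\left(U,g \right)} = \left(6 \left(-4 + 6\right)\right)^{2} = \left(6 \cdot 2\right)^{2} = 12^{2} = 144$)
$45 \left(b{\left(-3,C \right)} + y\right) = 45 \left(144 - 49\right) = 45 \cdot 95 = 4275$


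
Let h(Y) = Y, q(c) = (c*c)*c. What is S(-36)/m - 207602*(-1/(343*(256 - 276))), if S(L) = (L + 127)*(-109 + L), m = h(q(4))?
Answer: -25951057/109760 ≈ -236.43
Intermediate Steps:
q(c) = c³ (q(c) = c²*c = c³)
m = 64 (m = 4³ = 64)
S(L) = (-109 + L)*(127 + L) (S(L) = (127 + L)*(-109 + L) = (-109 + L)*(127 + L))
S(-36)/m - 207602*(-1/(343*(256 - 276))) = (-13843 + (-36)² + 18*(-36))/64 - 207602*(-1/(343*(256 - 276))) = (-13843 + 1296 - 648)*(1/64) - 207602/((-343*(-20))) = -13195*1/64 - 207602/6860 = -13195/64 - 207602*1/6860 = -13195/64 - 103801/3430 = -25951057/109760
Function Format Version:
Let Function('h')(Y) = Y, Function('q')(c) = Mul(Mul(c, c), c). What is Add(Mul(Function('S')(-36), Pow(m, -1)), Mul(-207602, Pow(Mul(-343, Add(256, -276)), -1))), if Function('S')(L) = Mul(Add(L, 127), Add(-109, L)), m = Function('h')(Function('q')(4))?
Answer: Rational(-25951057, 109760) ≈ -236.43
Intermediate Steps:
Function('q')(c) = Pow(c, 3) (Function('q')(c) = Mul(Pow(c, 2), c) = Pow(c, 3))
m = 64 (m = Pow(4, 3) = 64)
Function('S')(L) = Mul(Add(-109, L), Add(127, L)) (Function('S')(L) = Mul(Add(127, L), Add(-109, L)) = Mul(Add(-109, L), Add(127, L)))
Add(Mul(Function('S')(-36), Pow(m, -1)), Mul(-207602, Pow(Mul(-343, Add(256, -276)), -1))) = Add(Mul(Add(-13843, Pow(-36, 2), Mul(18, -36)), Pow(64, -1)), Mul(-207602, Pow(Mul(-343, Add(256, -276)), -1))) = Add(Mul(Add(-13843, 1296, -648), Rational(1, 64)), Mul(-207602, Pow(Mul(-343, -20), -1))) = Add(Mul(-13195, Rational(1, 64)), Mul(-207602, Pow(6860, -1))) = Add(Rational(-13195, 64), Mul(-207602, Rational(1, 6860))) = Add(Rational(-13195, 64), Rational(-103801, 3430)) = Rational(-25951057, 109760)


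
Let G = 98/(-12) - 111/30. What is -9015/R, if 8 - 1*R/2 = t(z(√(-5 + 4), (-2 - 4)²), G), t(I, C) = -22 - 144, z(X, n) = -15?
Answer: -3005/116 ≈ -25.905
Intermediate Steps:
G = -178/15 (G = 98*(-1/12) - 111*1/30 = -49/6 - 37/10 = -178/15 ≈ -11.867)
t(I, C) = -166
R = 348 (R = 16 - 2*(-166) = 16 + 332 = 348)
-9015/R = -9015/348 = -9015*1/348 = -3005/116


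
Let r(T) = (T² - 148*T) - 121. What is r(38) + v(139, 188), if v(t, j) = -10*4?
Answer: -4341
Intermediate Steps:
r(T) = -121 + T² - 148*T
v(t, j) = -40
r(38) + v(139, 188) = (-121 + 38² - 148*38) - 40 = (-121 + 1444 - 5624) - 40 = -4301 - 40 = -4341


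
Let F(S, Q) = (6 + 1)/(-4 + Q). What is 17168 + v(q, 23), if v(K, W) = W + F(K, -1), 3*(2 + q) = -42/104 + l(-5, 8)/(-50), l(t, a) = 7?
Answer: 85948/5 ≈ 17190.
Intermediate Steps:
F(S, Q) = 7/(-4 + Q)
q = -8507/3900 (q = -2 + (-42/104 + 7/(-50))/3 = -2 + (-42*1/104 + 7*(-1/50))/3 = -2 + (-21/52 - 7/50)/3 = -2 + (1/3)*(-707/1300) = -2 - 707/3900 = -8507/3900 ≈ -2.1813)
v(K, W) = -7/5 + W (v(K, W) = W + 7/(-4 - 1) = W + 7/(-5) = W + 7*(-1/5) = W - 7/5 = -7/5 + W)
17168 + v(q, 23) = 17168 + (-7/5 + 23) = 17168 + 108/5 = 85948/5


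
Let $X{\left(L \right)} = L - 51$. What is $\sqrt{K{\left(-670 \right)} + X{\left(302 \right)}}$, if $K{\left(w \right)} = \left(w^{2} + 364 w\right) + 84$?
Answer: $\sqrt{205355} \approx 453.16$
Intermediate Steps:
$K{\left(w \right)} = 84 + w^{2} + 364 w$
$X{\left(L \right)} = -51 + L$
$\sqrt{K{\left(-670 \right)} + X{\left(302 \right)}} = \sqrt{\left(84 + \left(-670\right)^{2} + 364 \left(-670\right)\right) + \left(-51 + 302\right)} = \sqrt{\left(84 + 448900 - 243880\right) + 251} = \sqrt{205104 + 251} = \sqrt{205355}$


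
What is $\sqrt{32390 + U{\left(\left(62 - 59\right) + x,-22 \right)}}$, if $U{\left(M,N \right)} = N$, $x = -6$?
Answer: $68 \sqrt{7} \approx 179.91$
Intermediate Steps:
$\sqrt{32390 + U{\left(\left(62 - 59\right) + x,-22 \right)}} = \sqrt{32390 - 22} = \sqrt{32368} = 68 \sqrt{7}$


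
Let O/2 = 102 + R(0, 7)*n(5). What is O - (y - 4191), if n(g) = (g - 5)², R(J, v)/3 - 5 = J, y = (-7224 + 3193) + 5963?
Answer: 2463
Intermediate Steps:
y = 1932 (y = -4031 + 5963 = 1932)
R(J, v) = 15 + 3*J
n(g) = (-5 + g)²
O = 204 (O = 2*(102 + (15 + 3*0)*(-5 + 5)²) = 2*(102 + (15 + 0)*0²) = 2*(102 + 15*0) = 2*(102 + 0) = 2*102 = 204)
O - (y - 4191) = 204 - (1932 - 4191) = 204 - 1*(-2259) = 204 + 2259 = 2463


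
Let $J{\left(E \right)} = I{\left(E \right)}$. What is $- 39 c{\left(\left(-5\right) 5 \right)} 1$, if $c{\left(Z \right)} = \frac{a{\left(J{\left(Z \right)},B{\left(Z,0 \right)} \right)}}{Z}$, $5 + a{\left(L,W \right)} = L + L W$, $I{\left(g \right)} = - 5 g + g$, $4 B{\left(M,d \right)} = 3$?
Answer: $\frac{1326}{5} \approx 265.2$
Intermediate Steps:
$B{\left(M,d \right)} = \frac{3}{4}$ ($B{\left(M,d \right)} = \frac{1}{4} \cdot 3 = \frac{3}{4}$)
$I{\left(g \right)} = - 4 g$
$J{\left(E \right)} = - 4 E$
$a{\left(L,W \right)} = -5 + L + L W$ ($a{\left(L,W \right)} = -5 + \left(L + L W\right) = -5 + L + L W$)
$c{\left(Z \right)} = \frac{-5 - 7 Z}{Z}$ ($c{\left(Z \right)} = \frac{-5 - 4 Z + - 4 Z \frac{3}{4}}{Z} = \frac{-5 - 4 Z - 3 Z}{Z} = \frac{-5 - 7 Z}{Z}$)
$- 39 c{\left(\left(-5\right) 5 \right)} 1 = - 39 \left(-7 - \frac{5}{\left(-5\right) 5}\right) 1 = - 39 \left(-7 - \frac{5}{-25}\right) 1 = - 39 \left(-7 - - \frac{1}{5}\right) 1 = - 39 \left(-7 + \frac{1}{5}\right) 1 = \left(-39\right) \left(- \frac{34}{5}\right) 1 = \frac{1326}{5} \cdot 1 = \frac{1326}{5}$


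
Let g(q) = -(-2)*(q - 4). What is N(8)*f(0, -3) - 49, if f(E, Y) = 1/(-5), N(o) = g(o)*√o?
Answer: -49 - 16*√2/5 ≈ -53.526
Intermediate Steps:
g(q) = -8 + 2*q (g(q) = -(-2)*(-4 + q) = -(8 - 2*q) = -8 + 2*q)
N(o) = √o*(-8 + 2*o) (N(o) = (-8 + 2*o)*√o = √o*(-8 + 2*o))
f(E, Y) = -⅕
N(8)*f(0, -3) - 49 = (2*√8*(-4 + 8))*(-⅕) - 49 = (2*(2*√2)*4)*(-⅕) - 49 = (16*√2)*(-⅕) - 49 = -16*√2/5 - 49 = -49 - 16*√2/5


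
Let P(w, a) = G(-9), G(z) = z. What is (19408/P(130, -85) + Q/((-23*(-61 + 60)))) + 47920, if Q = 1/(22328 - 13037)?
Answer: 29338054435/641079 ≈ 45764.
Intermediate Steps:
P(w, a) = -9
Q = 1/9291 ≈ 0.00010763
(19408/P(130, -85) + Q/((-23*(-61 + 60)))) + 47920 = (19408/(-9) + 1/(9291*((-23*(-61 + 60))))) + 47920 = (19408*(-⅑) + 1/(9291*((-23*(-1))))) + 47920 = (-19408/9 + (1/9291)/23) + 47920 = (-19408/9 + (1/9291)*(1/23)) + 47920 = (-19408/9 + 1/213693) + 47920 = -1382451245/641079 + 47920 = 29338054435/641079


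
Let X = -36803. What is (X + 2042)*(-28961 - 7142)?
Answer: 1254976383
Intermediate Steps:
(X + 2042)*(-28961 - 7142) = (-36803 + 2042)*(-28961 - 7142) = -34761*(-36103) = 1254976383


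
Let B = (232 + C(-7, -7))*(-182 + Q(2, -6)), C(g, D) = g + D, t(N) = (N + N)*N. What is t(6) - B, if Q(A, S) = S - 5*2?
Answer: 43236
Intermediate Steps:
t(N) = 2*N**2 (t(N) = (2*N)*N = 2*N**2)
C(g, D) = D + g
Q(A, S) = -10 + S (Q(A, S) = S - 10 = -10 + S)
B = -43164 (B = (232 + (-7 - 7))*(-182 + (-10 - 6)) = (232 - 14)*(-182 - 16) = 218*(-198) = -43164)
t(6) - B = 2*6**2 - 1*(-43164) = 2*36 + 43164 = 72 + 43164 = 43236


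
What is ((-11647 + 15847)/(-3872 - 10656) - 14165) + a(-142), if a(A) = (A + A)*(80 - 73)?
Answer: -29334373/1816 ≈ -16153.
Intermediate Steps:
a(A) = 14*A (a(A) = (2*A)*7 = 14*A)
((-11647 + 15847)/(-3872 - 10656) - 14165) + a(-142) = ((-11647 + 15847)/(-3872 - 10656) - 14165) + 14*(-142) = (4200/(-14528) - 14165) - 1988 = (4200*(-1/14528) - 14165) - 1988 = (-525/1816 - 14165) - 1988 = -25724165/1816 - 1988 = -29334373/1816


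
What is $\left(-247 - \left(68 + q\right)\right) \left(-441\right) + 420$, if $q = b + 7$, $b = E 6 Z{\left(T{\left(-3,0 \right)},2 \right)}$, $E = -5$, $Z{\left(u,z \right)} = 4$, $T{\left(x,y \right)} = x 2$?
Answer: $89502$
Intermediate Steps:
$T{\left(x,y \right)} = 2 x$
$b = -120$ ($b = \left(-5\right) 6 \cdot 4 = \left(-30\right) 4 = -120$)
$q = -113$ ($q = -120 + 7 = -113$)
$\left(-247 - \left(68 + q\right)\right) \left(-441\right) + 420 = \left(-247 - -45\right) \left(-441\right) + 420 = \left(-247 + \left(-68 + 113\right)\right) \left(-441\right) + 420 = \left(-247 + 45\right) \left(-441\right) + 420 = \left(-202\right) \left(-441\right) + 420 = 89082 + 420 = 89502$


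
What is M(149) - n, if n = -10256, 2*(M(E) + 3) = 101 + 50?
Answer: 20657/2 ≈ 10329.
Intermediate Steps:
M(E) = 145/2 (M(E) = -3 + (101 + 50)/2 = -3 + (1/2)*151 = -3 + 151/2 = 145/2)
M(149) - n = 145/2 - 1*(-10256) = 145/2 + 10256 = 20657/2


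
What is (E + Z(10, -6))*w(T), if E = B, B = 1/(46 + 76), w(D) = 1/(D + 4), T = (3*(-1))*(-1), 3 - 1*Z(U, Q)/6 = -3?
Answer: 4393/854 ≈ 5.1440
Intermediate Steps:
Z(U, Q) = 36 (Z(U, Q) = 18 - 6*(-3) = 18 + 18 = 36)
T = 3 (T = -3*(-1) = 3)
w(D) = 1/(4 + D)
B = 1/122 ≈ 0.0081967
E = 1/122 ≈ 0.0081967
(E + Z(10, -6))*w(T) = (1/122 + 36)/(4 + 3) = (4393/122)/7 = (4393/122)*(⅐) = 4393/854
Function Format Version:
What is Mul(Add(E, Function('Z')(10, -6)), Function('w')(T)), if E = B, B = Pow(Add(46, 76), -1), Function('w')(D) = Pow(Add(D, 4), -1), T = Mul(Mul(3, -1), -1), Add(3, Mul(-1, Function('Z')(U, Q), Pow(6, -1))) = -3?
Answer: Rational(4393, 854) ≈ 5.1440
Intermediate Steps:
Function('Z')(U, Q) = 36 (Function('Z')(U, Q) = Add(18, Mul(-6, -3)) = Add(18, 18) = 36)
T = 3 (T = Mul(-3, -1) = 3)
Function('w')(D) = Pow(Add(4, D), -1)
B = Rational(1, 122) (B = Pow(122, -1) = Rational(1, 122) ≈ 0.0081967)
E = Rational(1, 122) ≈ 0.0081967
Mul(Add(E, Function('Z')(10, -6)), Function('w')(T)) = Mul(Add(Rational(1, 122), 36), Pow(Add(4, 3), -1)) = Mul(Rational(4393, 122), Pow(7, -1)) = Mul(Rational(4393, 122), Rational(1, 7)) = Rational(4393, 854)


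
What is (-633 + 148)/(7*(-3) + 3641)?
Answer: -97/724 ≈ -0.13398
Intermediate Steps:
(-633 + 148)/(7*(-3) + 3641) = -485/(-21 + 3641) = -485/3620 = -485*1/3620 = -97/724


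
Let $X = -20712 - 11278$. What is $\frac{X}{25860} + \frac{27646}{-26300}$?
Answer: $- \frac{19453282}{8501475} \approx -2.2882$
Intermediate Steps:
$X = -31990$ ($X = -20712 - 11278 = -31990$)
$\frac{X}{25860} + \frac{27646}{-26300} = - \frac{31990}{25860} + \frac{27646}{-26300} = \left(-31990\right) \frac{1}{25860} + 27646 \left(- \frac{1}{26300}\right) = - \frac{3199}{2586} - \frac{13823}{13150} = - \frac{19453282}{8501475}$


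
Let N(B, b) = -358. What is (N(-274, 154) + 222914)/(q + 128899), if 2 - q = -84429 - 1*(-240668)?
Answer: -111278/13669 ≈ -8.1409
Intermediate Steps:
q = -156237 (q = 2 - (-84429 - 1*(-240668)) = 2 - (-84429 + 240668) = 2 - 1*156239 = 2 - 156239 = -156237)
(N(-274, 154) + 222914)/(q + 128899) = (-358 + 222914)/(-156237 + 128899) = 222556/(-27338) = 222556*(-1/27338) = -111278/13669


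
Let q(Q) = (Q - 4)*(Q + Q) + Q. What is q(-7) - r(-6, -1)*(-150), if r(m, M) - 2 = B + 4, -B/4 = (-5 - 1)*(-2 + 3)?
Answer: 4647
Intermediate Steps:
B = 24 (B = -4*(-5 - 1)*(-2 + 3) = -(-24) = -4*(-6) = 24)
q(Q) = Q + 2*Q*(-4 + Q) (q(Q) = (-4 + Q)*(2*Q) + Q = 2*Q*(-4 + Q) + Q = Q + 2*Q*(-4 + Q))
r(m, M) = 30 (r(m, M) = 2 + (24 + 4) = 2 + 28 = 30)
q(-7) - r(-6, -1)*(-150) = -7*(-7 + 2*(-7)) - 1*30*(-150) = -7*(-7 - 14) - 30*(-150) = -7*(-21) + 4500 = 147 + 4500 = 4647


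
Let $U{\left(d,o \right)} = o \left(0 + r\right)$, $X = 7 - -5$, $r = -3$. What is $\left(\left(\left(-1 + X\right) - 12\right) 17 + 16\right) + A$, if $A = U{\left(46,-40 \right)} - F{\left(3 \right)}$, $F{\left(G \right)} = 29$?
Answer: $90$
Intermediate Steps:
$X = 12$ ($X = 7 + 5 = 12$)
$U{\left(d,o \right)} = - 3 o$ ($U{\left(d,o \right)} = o \left(0 - 3\right) = o \left(-3\right) = - 3 o$)
$A = 91$ ($A = \left(-3\right) \left(-40\right) - 29 = 120 - 29 = 91$)
$\left(\left(\left(-1 + X\right) - 12\right) 17 + 16\right) + A = \left(\left(\left(-1 + 12\right) - 12\right) 17 + 16\right) + 91 = \left(\left(11 - 12\right) 17 + 16\right) + 91 = \left(\left(-1\right) 17 + 16\right) + 91 = \left(-17 + 16\right) + 91 = -1 + 91 = 90$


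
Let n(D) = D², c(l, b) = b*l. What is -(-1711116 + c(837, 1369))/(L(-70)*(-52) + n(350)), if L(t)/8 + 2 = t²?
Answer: -188421/638356 ≈ -0.29517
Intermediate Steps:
L(t) = -16 + 8*t²
-(-1711116 + c(837, 1369))/(L(-70)*(-52) + n(350)) = -(-1711116 + 1369*837)/((-16 + 8*(-70)²)*(-52) + 350²) = -(-1711116 + 1145853)/((-16 + 8*4900)*(-52) + 122500) = -(-565263)/((-16 + 39200)*(-52) + 122500) = -(-565263)/(39184*(-52) + 122500) = -(-565263)/(-2037568 + 122500) = -(-565263)/(-1915068) = -(-565263)*(-1)/1915068 = -1*188421/638356 = -188421/638356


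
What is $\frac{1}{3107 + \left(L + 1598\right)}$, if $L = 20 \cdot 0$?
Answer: $\frac{1}{4705} \approx 0.00021254$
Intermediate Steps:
$L = 0$
$\frac{1}{3107 + \left(L + 1598\right)} = \frac{1}{3107 + \left(0 + 1598\right)} = \frac{1}{3107 + 1598} = \frac{1}{4705}$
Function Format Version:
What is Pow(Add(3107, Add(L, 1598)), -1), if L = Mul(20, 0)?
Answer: Rational(1, 4705) ≈ 0.00021254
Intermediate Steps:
L = 0
Pow(Add(3107, Add(L, 1598)), -1) = Pow(Add(3107, Add(0, 1598)), -1) = Pow(Add(3107, 1598), -1) = Pow(4705, -1) = Rational(1, 4705)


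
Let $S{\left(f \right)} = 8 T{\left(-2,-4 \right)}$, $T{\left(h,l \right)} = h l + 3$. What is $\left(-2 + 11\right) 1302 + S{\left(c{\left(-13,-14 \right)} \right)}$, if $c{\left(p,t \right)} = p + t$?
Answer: $11806$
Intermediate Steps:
$T{\left(h,l \right)} = 3 + h l$
$S{\left(f \right)} = 88$ ($S{\left(f \right)} = 8 \left(3 - -8\right) = 8 \left(3 + 8\right) = 8 \cdot 11 = 88$)
$\left(-2 + 11\right) 1302 + S{\left(c{\left(-13,-14 \right)} \right)} = \left(-2 + 11\right) 1302 + 88 = 9 \cdot 1302 + 88 = 11718 + 88 = 11806$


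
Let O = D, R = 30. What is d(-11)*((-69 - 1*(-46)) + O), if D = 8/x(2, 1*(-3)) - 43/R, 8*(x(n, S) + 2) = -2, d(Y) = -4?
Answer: 5038/45 ≈ 111.96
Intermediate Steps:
x(n, S) = -9/4 (x(n, S) = -2 + (1/8)*(-2) = -2 - 1/4 = -9/4)
D = -449/90 (D = 8/(-9/4) - 43/30 = 8*(-4/9) - 43*1/30 = -32/9 - 43/30 = -449/90 ≈ -4.9889)
O = -449/90 ≈ -4.9889
d(-11)*((-69 - 1*(-46)) + O) = -4*((-69 - 1*(-46)) - 449/90) = -4*((-69 + 46) - 449/90) = -4*(-23 - 449/90) = -4*(-2519/90) = 5038/45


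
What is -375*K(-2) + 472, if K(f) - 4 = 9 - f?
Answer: -5153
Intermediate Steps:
K(f) = 13 - f (K(f) = 4 + (9 - f) = 13 - f)
-375*K(-2) + 472 = -375*(13 - 1*(-2)) + 472 = -375*(13 + 2) + 472 = -375*15 + 472 = -5625 + 472 = -5153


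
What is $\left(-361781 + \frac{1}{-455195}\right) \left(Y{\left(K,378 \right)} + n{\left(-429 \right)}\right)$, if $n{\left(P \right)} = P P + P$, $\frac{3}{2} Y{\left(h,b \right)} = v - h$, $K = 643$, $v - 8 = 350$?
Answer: $- \frac{30206100460936912}{455195} \approx -6.6359 \cdot 10^{10}$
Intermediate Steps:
$v = 358$ ($v = 8 + 350 = 358$)
$Y{\left(h,b \right)} = \frac{716}{3} - \frac{2 h}{3}$ ($Y{\left(h,b \right)} = \frac{2 \left(358 - h\right)}{3} = \frac{716}{3} - \frac{2 h}{3}$)
$n{\left(P \right)} = P + P^{2}$ ($n{\left(P \right)} = P^{2} + P = P + P^{2}$)
$\left(-361781 + \frac{1}{-455195}\right) \left(Y{\left(K,378 \right)} + n{\left(-429 \right)}\right) = \left(-361781 + \frac{1}{-455195}\right) \left(\left(\frac{716}{3} - \frac{1286}{3}\right) - 429 \left(1 - 429\right)\right) = \left(-361781 - \frac{1}{455195}\right) \left(\left(\frac{716}{3} - \frac{1286}{3}\right) - -183612\right) = - \frac{164680902296 \left(-190 + 183612\right)}{455195} = \left(- \frac{164680902296}{455195}\right) 183422 = - \frac{30206100460936912}{455195}$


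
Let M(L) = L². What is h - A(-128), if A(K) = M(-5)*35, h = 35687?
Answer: 34812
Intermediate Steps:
A(K) = 875 (A(K) = (-5)²*35 = 25*35 = 875)
h - A(-128) = 35687 - 1*875 = 35687 - 875 = 34812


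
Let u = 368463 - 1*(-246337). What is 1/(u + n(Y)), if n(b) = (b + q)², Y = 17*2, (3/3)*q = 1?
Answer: 1/616025 ≈ 1.6233e-6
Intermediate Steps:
q = 1
u = 614800 (u = 368463 + 246337 = 614800)
Y = 34
n(b) = (1 + b)² (n(b) = (b + 1)² = (1 + b)²)
1/(u + n(Y)) = 1/(614800 + (1 + 34)²) = 1/(614800 + 35²) = 1/(614800 + 1225) = 1/616025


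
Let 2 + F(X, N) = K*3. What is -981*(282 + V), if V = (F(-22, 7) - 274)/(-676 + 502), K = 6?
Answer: -8064801/29 ≈ -2.7810e+5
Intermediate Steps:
F(X, N) = 16 (F(X, N) = -2 + 6*3 = -2 + 18 = 16)
V = 43/29 (V = (16 - 274)/(-676 + 502) = -258/(-174) = -258*(-1/174) = 43/29 ≈ 1.4828)
-981*(282 + V) = -981*(282 + 43/29) = -981*8221/29 = -8064801/29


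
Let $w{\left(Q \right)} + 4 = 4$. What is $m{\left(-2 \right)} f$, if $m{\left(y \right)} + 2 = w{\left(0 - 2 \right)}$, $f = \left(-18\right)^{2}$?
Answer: $-648$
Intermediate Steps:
$f = 324$
$w{\left(Q \right)} = 0$ ($w{\left(Q \right)} = -4 + 4 = 0$)
$m{\left(y \right)} = -2$ ($m{\left(y \right)} = -2 + 0 = -2$)
$m{\left(-2 \right)} f = \left(-2\right) 324 = -648$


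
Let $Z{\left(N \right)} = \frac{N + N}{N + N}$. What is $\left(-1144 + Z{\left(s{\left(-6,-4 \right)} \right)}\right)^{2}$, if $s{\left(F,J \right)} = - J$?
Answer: $1306449$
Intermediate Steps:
$Z{\left(N \right)} = 1$ ($Z{\left(N \right)} = \frac{2 N}{2 N} = 2 N \frac{1}{2 N} = 1$)
$\left(-1144 + Z{\left(s{\left(-6,-4 \right)} \right)}\right)^{2} = \left(-1144 + 1\right)^{2} = \left(-1143\right)^{2} = 1306449$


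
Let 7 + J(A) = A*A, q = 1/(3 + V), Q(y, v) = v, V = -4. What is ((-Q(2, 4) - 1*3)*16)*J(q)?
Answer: 672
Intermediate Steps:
q = -1 (q = 1/(3 - 4) = 1/(-1) = -1)
J(A) = -7 + A² (J(A) = -7 + A*A = -7 + A²)
((-Q(2, 4) - 1*3)*16)*J(q) = ((-1*4 - 1*3)*16)*(-7 + (-1)²) = ((-4 - 3)*16)*(-7 + 1) = -7*16*(-6) = -112*(-6) = 672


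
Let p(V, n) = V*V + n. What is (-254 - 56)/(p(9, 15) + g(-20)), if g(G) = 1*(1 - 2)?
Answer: -62/19 ≈ -3.2632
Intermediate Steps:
g(G) = -1 (g(G) = 1*(-1) = -1)
p(V, n) = n + V**2 (p(V, n) = V**2 + n = n + V**2)
(-254 - 56)/(p(9, 15) + g(-20)) = (-254 - 56)/((15 + 9**2) - 1) = -310/((15 + 81) - 1) = -310/(96 - 1) = -310/95 = -310*1/95 = -62/19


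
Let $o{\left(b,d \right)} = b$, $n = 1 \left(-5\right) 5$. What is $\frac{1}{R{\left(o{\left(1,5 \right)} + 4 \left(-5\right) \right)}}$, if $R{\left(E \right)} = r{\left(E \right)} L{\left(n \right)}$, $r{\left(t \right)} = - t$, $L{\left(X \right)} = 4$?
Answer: $\frac{1}{76} \approx 0.013158$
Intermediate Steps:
$n = -25$ ($n = \left(-5\right) 5 = -25$)
$R{\left(E \right)} = - 4 E$ ($R{\left(E \right)} = - E 4 = - 4 E$)
$\frac{1}{R{\left(o{\left(1,5 \right)} + 4 \left(-5\right) \right)}} = \frac{1}{\left(-4\right) \left(1 + 4 \left(-5\right)\right)} = \frac{1}{\left(-4\right) \left(1 - 20\right)} = \frac{1}{\left(-4\right) \left(-19\right)} = \frac{1}{76}$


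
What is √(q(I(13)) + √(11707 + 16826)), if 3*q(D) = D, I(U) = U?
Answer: √(39 + 9*√28533)/3 ≈ 13.162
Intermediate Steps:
q(D) = D/3
√(q(I(13)) + √(11707 + 16826)) = √((⅓)*13 + √(11707 + 16826)) = √(13/3 + √28533)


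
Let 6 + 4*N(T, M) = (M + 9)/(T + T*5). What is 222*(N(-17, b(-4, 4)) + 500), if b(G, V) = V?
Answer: 7524875/68 ≈ 1.1066e+5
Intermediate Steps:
N(T, M) = -3/2 + (9 + M)/(24*T) (N(T, M) = -3/2 + ((M + 9)/(T + T*5))/4 = -3/2 + ((9 + M)/(T + 5*T))/4 = -3/2 + ((9 + M)/((6*T)))/4 = -3/2 + ((9 + M)*(1/(6*T)))/4 = -3/2 + ((9 + M)/(6*T))/4 = -3/2 + (9 + M)/(24*T))
222*(N(-17, b(-4, 4)) + 500) = 222*((1/24)*(9 + 4 - 36*(-17))/(-17) + 500) = 222*((1/24)*(-1/17)*(9 + 4 + 612) + 500) = 222*((1/24)*(-1/17)*625 + 500) = 222*(-625/408 + 500) = 222*(203375/408) = 7524875/68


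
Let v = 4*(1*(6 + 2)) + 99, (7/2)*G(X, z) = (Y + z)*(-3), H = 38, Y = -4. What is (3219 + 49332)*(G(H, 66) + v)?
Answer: 28640295/7 ≈ 4.0915e+6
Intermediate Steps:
G(X, z) = 24/7 - 6*z/7 (G(X, z) = 2*((-4 + z)*(-3))/7 = 2*(12 - 3*z)/7 = 24/7 - 6*z/7)
v = 131 (v = 4*(1*8) + 99 = 4*8 + 99 = 32 + 99 = 131)
(3219 + 49332)*(G(H, 66) + v) = (3219 + 49332)*((24/7 - 6/7*66) + 131) = 52551*((24/7 - 396/7) + 131) = 52551*(-372/7 + 131) = 52551*(545/7) = 28640295/7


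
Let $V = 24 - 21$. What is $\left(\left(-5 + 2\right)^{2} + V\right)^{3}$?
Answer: $1728$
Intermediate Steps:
$V = 3$ ($V = 24 - 21 = 3$)
$\left(\left(-5 + 2\right)^{2} + V\right)^{3} = \left(\left(-5 + 2\right)^{2} + 3\right)^{3} = \left(\left(-3\right)^{2} + 3\right)^{3} = \left(9 + 3\right)^{3} = 12^{3} = 1728$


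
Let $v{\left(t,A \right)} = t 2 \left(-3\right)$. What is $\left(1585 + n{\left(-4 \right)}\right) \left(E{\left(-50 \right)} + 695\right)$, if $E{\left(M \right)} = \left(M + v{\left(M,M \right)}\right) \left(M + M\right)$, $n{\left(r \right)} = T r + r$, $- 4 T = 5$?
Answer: $-38547730$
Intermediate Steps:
$T = - \frac{5}{4}$ ($T = \left(- \frac{1}{4}\right) 5 = - \frac{5}{4} \approx -1.25$)
$n{\left(r \right)} = - \frac{r}{4}$ ($n{\left(r \right)} = - \frac{5 r}{4} + r = - \frac{r}{4}$)
$v{\left(t,A \right)} = - 6 t$ ($v{\left(t,A \right)} = 2 t \left(-3\right) = - 6 t$)
$E{\left(M \right)} = - 10 M^{2}$ ($E{\left(M \right)} = \left(M - 6 M\right) \left(M + M\right) = - 5 M 2 M = - 10 M^{2}$)
$\left(1585 + n{\left(-4 \right)}\right) \left(E{\left(-50 \right)} + 695\right) = \left(1585 - -1\right) \left(- 10 \left(-50\right)^{2} + 695\right) = \left(1585 + 1\right) \left(\left(-10\right) 2500 + 695\right) = 1586 \left(-25000 + 695\right) = 1586 \left(-24305\right) = -38547730$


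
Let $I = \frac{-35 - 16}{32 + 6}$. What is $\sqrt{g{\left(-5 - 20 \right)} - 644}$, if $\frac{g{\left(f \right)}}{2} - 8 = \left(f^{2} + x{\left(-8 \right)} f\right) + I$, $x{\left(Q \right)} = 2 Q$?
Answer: $\frac{\sqrt{512373}}{19} \approx 37.674$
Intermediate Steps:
$I = - \frac{51}{38} \approx -1.3421$
$g{\left(f \right)} = \frac{253}{19} - 32 f + 2 f^{2}$ ($g{\left(f \right)} = 16 + 2 \left(\left(f^{2} + 2 \left(-8\right) f\right) - \frac{51}{38}\right) = 16 + 2 \left(\left(f^{2} - 16 f\right) - \frac{51}{38}\right) = 16 + 2 \left(- \frac{51}{38} + f^{2} - 16 f\right) = 16 - \left(\frac{51}{19} - 2 f^{2} + 32 f\right) = \frac{253}{19} - 32 f + 2 f^{2}$)
$\sqrt{g{\left(-5 - 20 \right)} - 644} = \sqrt{\left(\frac{253}{19} - 32 \left(-5 - 20\right) + 2 \left(-5 - 20\right)^{2}\right) - 644} = \sqrt{\left(\frac{253}{19} - -800 + 2 \left(-25\right)^{2}\right) - 644} = \sqrt{\left(\frac{253}{19} + 800 + 2 \cdot 625\right) - 644} = \sqrt{\left(\frac{253}{19} + 800 + 1250\right) - 644} = \sqrt{\frac{39203}{19} - 644} = \sqrt{\frac{26967}{19}} = \frac{\sqrt{512373}}{19}$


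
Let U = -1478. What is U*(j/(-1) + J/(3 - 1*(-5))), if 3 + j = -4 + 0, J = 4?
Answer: -11085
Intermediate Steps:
j = -7 (j = -3 + (-4 + 0) = -3 - 4 = -7)
U*(j/(-1) + J/(3 - 1*(-5))) = -1478*(-7/(-1) + 4/(3 - 1*(-5))) = -1478*(-7*(-1) + 4/(3 + 5)) = -1478*(7 + 4/8) = -1478*(7 + 4*(⅛)) = -1478*(7 + ½) = -1478*15/2 = -11085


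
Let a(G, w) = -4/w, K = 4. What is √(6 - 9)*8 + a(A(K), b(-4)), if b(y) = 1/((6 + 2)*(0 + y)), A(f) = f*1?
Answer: 128 + 8*I*√3 ≈ 128.0 + 13.856*I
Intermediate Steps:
A(f) = f
b(y) = 1/(8*y)
√(6 - 9)*8 + a(A(K), b(-4)) = √(6 - 9)*8 - 4/((⅛)/(-4)) = √(-3)*8 - 4/((⅛)*(-¼)) = (I*√3)*8 - 4/(-1/32) = 8*I*√3 - 4*(-32) = 8*I*√3 + 128 = 128 + 8*I*√3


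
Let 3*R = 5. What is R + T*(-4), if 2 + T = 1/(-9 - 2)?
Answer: 331/33 ≈ 10.030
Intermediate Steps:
R = 5/3 (R = (⅓)*5 = 5/3 ≈ 1.6667)
T = -23/11 (T = -2 + 1/(-9 - 2) = -2 + 1/(-11) = -2 - 1/11 = -23/11 ≈ -2.0909)
R + T*(-4) = 5/3 - 23/11*(-4) = 5/3 + 92/11 = 331/33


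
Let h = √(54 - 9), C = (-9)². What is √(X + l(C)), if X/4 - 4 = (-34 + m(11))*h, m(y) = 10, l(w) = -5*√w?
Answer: √(-29 - 288*√5) ≈ 25.942*I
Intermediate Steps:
C = 81
h = 3*√5 (h = √45 = 3*√5 ≈ 6.7082)
X = 16 - 288*√5 (X = 16 + 4*((-34 + 10)*(3*√5)) = 16 + 4*(-72*√5) = 16 - 288*√5 ≈ -627.99)
√(X + l(C)) = √((16 - 288*√5) - 5*√81) = √((16 - 288*√5) - 5*9) = √((16 - 288*√5) - 45) = √(-29 - 288*√5)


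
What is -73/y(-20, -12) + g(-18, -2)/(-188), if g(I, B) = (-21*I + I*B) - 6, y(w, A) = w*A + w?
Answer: -25871/10340 ≈ -2.5020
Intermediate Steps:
y(w, A) = w + A*w (y(w, A) = A*w + w = w + A*w)
g(I, B) = -6 - 21*I + B*I (g(I, B) = (-21*I + B*I) - 6 = -6 - 21*I + B*I)
-73/y(-20, -12) + g(-18, -2)/(-188) = -73*(-1/(20*(1 - 12))) + (-6 - 21*(-18) - 2*(-18))/(-188) = -73/((-20*(-11))) + (-6 + 378 + 36)*(-1/188) = -73/220 + 408*(-1/188) = -73*1/220 - 102/47 = -73/220 - 102/47 = -25871/10340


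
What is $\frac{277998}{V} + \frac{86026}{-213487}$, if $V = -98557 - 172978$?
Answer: $- \frac{82708028936}{57969192545} \approx -1.4268$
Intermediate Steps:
$V = -271535$
$\frac{277998}{V} + \frac{86026}{-213487} = \frac{277998}{-271535} + \frac{86026}{-213487} = 277998 \left(- \frac{1}{271535}\right) + 86026 \left(- \frac{1}{213487}\right) = - \frac{277998}{271535} - \frac{86026}{213487} = - \frac{82708028936}{57969192545}$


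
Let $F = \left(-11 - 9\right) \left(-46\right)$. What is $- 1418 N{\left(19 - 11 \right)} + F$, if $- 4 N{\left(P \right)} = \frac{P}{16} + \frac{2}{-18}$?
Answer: $\frac{38083}{36} \approx 1057.9$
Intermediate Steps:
$F = 920$ ($F = \left(-11 - 9\right) \left(-46\right) = \left(-20\right) \left(-46\right) = 920$)
$N{\left(P \right)} = \frac{1}{36} - \frac{P}{64}$ ($N{\left(P \right)} = - \frac{\frac{P}{16} + \frac{2}{-18}}{4} = - \frac{P \frac{1}{16} + 2 \left(- \frac{1}{18}\right)}{4} = - \frac{\frac{P}{16} - \frac{1}{9}}{4} = - \frac{- \frac{1}{9} + \frac{P}{16}}{4} = \frac{1}{36} - \frac{P}{64}$)
$- 1418 N{\left(19 - 11 \right)} + F = - 1418 \left(\frac{1}{36} - \frac{19 - 11}{64}\right) + 920 = - 1418 \left(\frac{1}{36} - \frac{1}{8}\right) + 920 = \left(-1418\right) \left(- \frac{7}{72}\right) + 920 = \frac{4963}{36} + 920 = \frac{38083}{36}$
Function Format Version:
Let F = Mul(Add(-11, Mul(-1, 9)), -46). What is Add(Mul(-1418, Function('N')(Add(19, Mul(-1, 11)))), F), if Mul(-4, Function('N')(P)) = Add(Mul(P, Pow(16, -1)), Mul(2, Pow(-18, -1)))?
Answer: Rational(38083, 36) ≈ 1057.9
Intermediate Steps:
F = 920 (F = Mul(Add(-11, -9), -46) = Mul(-20, -46) = 920)
Function('N')(P) = Add(Rational(1, 36), Mul(Rational(-1, 64), P)) (Function('N')(P) = Mul(Rational(-1, 4), Add(Mul(P, Pow(16, -1)), Mul(2, Pow(-18, -1)))) = Mul(Rational(-1, 4), Add(Mul(P, Rational(1, 16)), Mul(2, Rational(-1, 18)))) = Mul(Rational(-1, 4), Add(Mul(Rational(1, 16), P), Rational(-1, 9))) = Mul(Rational(-1, 4), Add(Rational(-1, 9), Mul(Rational(1, 16), P))) = Add(Rational(1, 36), Mul(Rational(-1, 64), P)))
Add(Mul(-1418, Function('N')(Add(19, Mul(-1, 11)))), F) = Add(Mul(-1418, Add(Rational(1, 36), Mul(Rational(-1, 64), Add(19, Mul(-1, 11))))), 920) = Add(Mul(-1418, Add(Rational(1, 36), Mul(Rational(-1, 64), Add(19, -11)))), 920) = Add(Mul(-1418, Add(Rational(1, 36), Mul(Rational(-1, 64), 8))), 920) = Add(Mul(-1418, Add(Rational(1, 36), Rational(-1, 8))), 920) = Add(Mul(-1418, Rational(-7, 72)), 920) = Add(Rational(4963, 36), 920) = Rational(38083, 36)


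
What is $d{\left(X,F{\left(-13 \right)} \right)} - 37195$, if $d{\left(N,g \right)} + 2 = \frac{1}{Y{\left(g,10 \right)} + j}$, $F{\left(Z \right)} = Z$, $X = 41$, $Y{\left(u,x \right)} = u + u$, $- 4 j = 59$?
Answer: $- \frac{6063115}{163} \approx -37197.0$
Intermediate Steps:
$j = - \frac{59}{4}$ ($j = \left(- \frac{1}{4}\right) 59 = - \frac{59}{4} \approx -14.75$)
$Y{\left(u,x \right)} = 2 u$
$d{\left(N,g \right)} = -2 + \frac{1}{- \frac{59}{4} + 2 g}$ ($d{\left(N,g \right)} = -2 + \frac{1}{2 g - \frac{59}{4}} = -2 + \frac{1}{- \frac{59}{4} + 2 g}$)
$d{\left(X,F{\left(-13 \right)} \right)} - 37195 = \frac{2 \left(61 - -104\right)}{-59 + 8 \left(-13\right)} - 37195 = \frac{2 \left(61 + 104\right)}{-59 - 104} - 37195 = 2 \frac{1}{-163} \cdot 165 - 37195 = 2 \left(- \frac{1}{163}\right) 165 - 37195 = - \frac{330}{163} - 37195 = - \frac{6063115}{163}$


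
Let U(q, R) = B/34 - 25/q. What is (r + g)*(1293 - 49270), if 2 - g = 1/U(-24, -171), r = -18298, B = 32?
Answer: 710149412944/809 ≈ 8.7781e+8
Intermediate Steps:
U(q, R) = 16/17 - 25/q (U(q, R) = 32/34 - 25/q = 32*(1/34) - 25/q = 16/17 - 25/q)
g = 1210/809 (g = 2 - 1/(16/17 - 25/(-24)) = 2 - 1/(16/17 - 25*(-1/24)) = 2 - 1/(16/17 + 25/24) = 2 - 1/809/408 = 2 - 1*408/809 = 2 - 408/809 = 1210/809 ≈ 1.4957)
(r + g)*(1293 - 49270) = (-18298 + 1210/809)*(1293 - 49270) = -14801872/809*(-47977) = 710149412944/809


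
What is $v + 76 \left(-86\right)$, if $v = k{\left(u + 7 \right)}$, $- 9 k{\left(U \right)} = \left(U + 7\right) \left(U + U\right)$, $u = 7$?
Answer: $- \frac{19804}{3} \approx -6601.3$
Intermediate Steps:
$k{\left(U \right)} = - \frac{2 U \left(7 + U\right)}{9}$ ($k{\left(U \right)} = - \frac{\left(U + 7\right) \left(U + U\right)}{9} = - \frac{\left(7 + U\right) 2 U}{9} = - \frac{2 U \left(7 + U\right)}{9}$)
$v = - \frac{196}{3}$ ($v = - \frac{2 \left(7 + 7\right) \left(7 + \left(7 + 7\right)\right)}{9} = \left(- \frac{2}{9}\right) 14 \left(7 + 14\right) = \left(- \frac{2}{9}\right) 14 \cdot 21 = - \frac{196}{3} \approx -65.333$)
$v + 76 \left(-86\right) = - \frac{196}{3} + 76 \left(-86\right) = - \frac{196}{3} - 6536 = - \frac{19804}{3}$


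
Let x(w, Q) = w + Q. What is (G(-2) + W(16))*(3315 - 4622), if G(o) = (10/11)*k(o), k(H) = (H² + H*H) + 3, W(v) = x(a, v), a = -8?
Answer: -23526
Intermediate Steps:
x(w, Q) = Q + w
W(v) = -8 + v (W(v) = v - 8 = -8 + v)
k(H) = 3 + 2*H² (k(H) = (H² + H²) + 3 = 2*H² + 3 = 3 + 2*H²)
G(o) = 30/11 + 20*o²/11 (G(o) = (10/11)*(3 + 2*o²) = (10*(1/11))*(3 + 2*o²) = 10*(3 + 2*o²)/11 = 30/11 + 20*o²/11)
(G(-2) + W(16))*(3315 - 4622) = ((30/11 + (20/11)*(-2)²) + (-8 + 16))*(3315 - 4622) = ((30/11 + (20/11)*4) + 8)*(-1307) = ((30/11 + 80/11) + 8)*(-1307) = (10 + 8)*(-1307) = 18*(-1307) = -23526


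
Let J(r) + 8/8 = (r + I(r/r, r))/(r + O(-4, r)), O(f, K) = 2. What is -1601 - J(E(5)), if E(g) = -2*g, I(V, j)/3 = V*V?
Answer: -12807/8 ≈ -1600.9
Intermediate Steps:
I(V, j) = 3*V² (I(V, j) = 3*(V*V) = 3*V²)
J(r) = -1 + (3 + r)/(2 + r) (J(r) = -1 + (r + 3*(r/r)²)/(r + 2) = -1 + (r + 3*1²)/(2 + r) = -1 + (r + 3*1)/(2 + r) = -1 + (r + 3)/(2 + r) = -1 + (3 + r)/(2 + r))
-1601 - J(E(5)) = -1601 - 1/(2 - 2*5) = -1601 - 1/(2 - 10) = -1601 - 1/(-8) = -1601 - 1*(-⅛) = -1601 + ⅛ = -12807/8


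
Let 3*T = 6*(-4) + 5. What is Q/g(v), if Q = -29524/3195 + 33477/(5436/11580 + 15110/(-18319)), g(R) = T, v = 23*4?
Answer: 1890989307684457/127129281105 ≈ 14875.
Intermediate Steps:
v = 92
T = -19/3 (T = (6*(-4) + 5)/3 = (-24 + 5)/3 = (⅓)*(-19) = -19/3 ≈ -6.3333)
g(R) = -19/3
Q = -1890989307684457/20073044385 (Q = -29524*1/3195 + 33477/(5436*(1/11580) + 15110*(-1/18319)) = -29524/3195 + 33477/(453/965 - 15110/18319) = -29524/3195 + 33477/(-6282643/17677835) = -29524/3195 + 33477*(-17677835/6282643) = -29524/3195 - 591800882295/6282643 = -1890989307684457/20073044385 ≈ -94205.)
Q/g(v) = -1890989307684457/(20073044385*(-19/3)) = -1890989307684457/20073044385*(-3/19) = 1890989307684457/127129281105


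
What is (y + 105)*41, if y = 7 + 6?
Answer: 4838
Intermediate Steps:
y = 13
(y + 105)*41 = (13 + 105)*41 = 118*41 = 4838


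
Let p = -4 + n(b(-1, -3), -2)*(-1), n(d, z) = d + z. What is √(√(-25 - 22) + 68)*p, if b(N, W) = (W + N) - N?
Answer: √(68 + I*√47) ≈ 8.2567 + 0.41516*I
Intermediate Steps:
b(N, W) = W (b(N, W) = (N + W) - N = W)
p = 1 (p = -4 + (-3 - 2)*(-1) = -4 - 5*(-1) = -4 + 5 = 1)
√(√(-25 - 22) + 68)*p = √(√(-25 - 22) + 68)*1 = √(√(-47) + 68)*1 = √(I*√47 + 68)*1 = √(68 + I*√47)*1 = √(68 + I*√47)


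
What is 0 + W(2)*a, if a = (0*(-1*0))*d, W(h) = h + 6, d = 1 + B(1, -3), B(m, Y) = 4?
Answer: 0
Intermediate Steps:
d = 5 (d = 1 + 4 = 5)
W(h) = 6 + h
a = 0 (a = (0*(-1*0))*5 = (0*0)*5 = 0*5 = 0)
0 + W(2)*a = 0 + (6 + 2)*0 = 0 + 8*0 = 0 + 0 = 0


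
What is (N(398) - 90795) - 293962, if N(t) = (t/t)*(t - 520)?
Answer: -384879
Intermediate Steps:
N(t) = -520 + t (N(t) = 1*(-520 + t) = -520 + t)
(N(398) - 90795) - 293962 = ((-520 + 398) - 90795) - 293962 = (-122 - 90795) - 293962 = -90917 - 293962 = -384879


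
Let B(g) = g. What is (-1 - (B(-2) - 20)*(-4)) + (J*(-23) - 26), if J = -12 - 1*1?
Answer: 184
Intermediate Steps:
J = -13 (J = -12 - 1 = -13)
(-1 - (B(-2) - 20)*(-4)) + (J*(-23) - 26) = (-1 - (-2 - 20)*(-4)) + (-13*(-23) - 26) = (-1 - (-22)*(-4)) + (299 - 26) = (-1 - 1*88) + 273 = (-1 - 88) + 273 = -89 + 273 = 184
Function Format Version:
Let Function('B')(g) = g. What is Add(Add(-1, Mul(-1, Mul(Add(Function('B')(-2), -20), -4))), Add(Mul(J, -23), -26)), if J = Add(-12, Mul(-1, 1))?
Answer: 184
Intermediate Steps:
J = -13 (J = Add(-12, -1) = -13)
Add(Add(-1, Mul(-1, Mul(Add(Function('B')(-2), -20), -4))), Add(Mul(J, -23), -26)) = Add(Add(-1, Mul(-1, Mul(Add(-2, -20), -4))), Add(Mul(-13, -23), -26)) = Add(Add(-1, Mul(-1, Mul(-22, -4))), Add(299, -26)) = Add(Add(-1, Mul(-1, 88)), 273) = Add(Add(-1, -88), 273) = Add(-89, 273) = 184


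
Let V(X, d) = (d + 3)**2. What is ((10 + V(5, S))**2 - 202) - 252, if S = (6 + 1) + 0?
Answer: 11646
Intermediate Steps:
S = 7 (S = 7 + 0 = 7)
V(X, d) = (3 + d)**2
((10 + V(5, S))**2 - 202) - 252 = ((10 + (3 + 7)**2)**2 - 202) - 252 = ((10 + 10**2)**2 - 202) - 252 = ((10 + 100)**2 - 202) - 252 = (110**2 - 202) - 252 = (12100 - 202) - 252 = 11898 - 252 = 11646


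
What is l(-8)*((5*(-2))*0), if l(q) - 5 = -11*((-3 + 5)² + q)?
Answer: 0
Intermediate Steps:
l(q) = -39 - 11*q (l(q) = 5 - 11*((-3 + 5)² + q) = 5 - 11*(2² + q) = 5 - 11*(4 + q) = 5 + (-44 - 11*q) = -39 - 11*q)
l(-8)*((5*(-2))*0) = (-39 - 11*(-8))*((5*(-2))*0) = (-39 + 88)*(-10*0) = 49*0 = 0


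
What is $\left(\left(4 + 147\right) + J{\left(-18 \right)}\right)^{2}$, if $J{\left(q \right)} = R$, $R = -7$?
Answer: $20736$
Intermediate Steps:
$J{\left(q \right)} = -7$
$\left(\left(4 + 147\right) + J{\left(-18 \right)}\right)^{2} = \left(\left(4 + 147\right) - 7\right)^{2} = \left(151 - 7\right)^{2} = 144^{2} = 20736$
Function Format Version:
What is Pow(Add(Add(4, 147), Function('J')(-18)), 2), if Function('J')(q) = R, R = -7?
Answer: 20736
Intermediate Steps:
Function('J')(q) = -7
Pow(Add(Add(4, 147), Function('J')(-18)), 2) = Pow(Add(Add(4, 147), -7), 2) = Pow(Add(151, -7), 2) = Pow(144, 2) = 20736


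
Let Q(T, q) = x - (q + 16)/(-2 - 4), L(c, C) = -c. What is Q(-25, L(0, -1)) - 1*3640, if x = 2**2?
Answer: -10900/3 ≈ -3633.3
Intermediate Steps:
x = 4
Q(T, q) = 20/3 + q/6 (Q(T, q) = 4 - (q + 16)/(-2 - 4) = 4 - (16 + q)/(-6) = 4 - (16 + q)*(-1)/6 = 4 - (-8/3 - q/6) = 4 + (8/3 + q/6) = 20/3 + q/6)
Q(-25, L(0, -1)) - 1*3640 = (20/3 + (-1*0)/6) - 1*3640 = (20/3 + (1/6)*0) - 3640 = (20/3 + 0) - 3640 = 20/3 - 3640 = -10900/3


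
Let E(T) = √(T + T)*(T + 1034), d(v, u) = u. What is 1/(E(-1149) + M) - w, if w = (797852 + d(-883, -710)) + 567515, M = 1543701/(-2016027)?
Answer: (-105462105379995*√2298 + 702208130528*I)/(-514567*I + 77281035*√2298) ≈ -1.3647e+6 + 0.00018144*I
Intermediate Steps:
M = -514567/672009 (M = 1543701*(-1/2016027) = -514567/672009 ≈ -0.76571)
E(T) = √2*√T*(1034 + T) (E(T) = √(2*T)*(1034 + T) = (√2*√T)*(1034 + T) = √2*√T*(1034 + T))
w = 1364657 (w = (797852 - 710) + 567515 = 797142 + 567515 = 1364657)
1/(E(-1149) + M) - w = 1/(√2*√(-1149)*(1034 - 1149) - 514567/672009) - 1*1364657 = 1/(√2*(I*√1149)*(-115) - 514567/672009) - 1364657 = 1/(-115*I*√2298 - 514567/672009) - 1364657 = 1/(-514567/672009 - 115*I*√2298) - 1364657 = -1364657 + 1/(-514567/672009 - 115*I*√2298)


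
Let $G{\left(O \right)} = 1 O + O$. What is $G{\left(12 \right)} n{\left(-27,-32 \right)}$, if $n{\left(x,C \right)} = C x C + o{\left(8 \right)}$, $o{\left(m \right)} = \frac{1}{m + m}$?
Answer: $- \frac{1327101}{2} \approx -6.6355 \cdot 10^{5}$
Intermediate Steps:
$o{\left(m \right)} = \frac{1}{2 m}$
$n{\left(x,C \right)} = \frac{1}{16} + x C^{2}$ ($n{\left(x,C \right)} = C x C + \frac{1}{2 \cdot 8} = x C^{2} + \frac{1}{2} \cdot \frac{1}{8} = x C^{2} + \frac{1}{16} = \frac{1}{16} + x C^{2}$)
$G{\left(O \right)} = 2 O$ ($G{\left(O \right)} = O + O = 2 O$)
$G{\left(12 \right)} n{\left(-27,-32 \right)} = 2 \cdot 12 \left(\frac{1}{16} - 27 \left(-32\right)^{2}\right) = 24 \left(\frac{1}{16} - 27648\right) = 24 \left(- \frac{442367}{16}\right) = - \frac{1327101}{2}$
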